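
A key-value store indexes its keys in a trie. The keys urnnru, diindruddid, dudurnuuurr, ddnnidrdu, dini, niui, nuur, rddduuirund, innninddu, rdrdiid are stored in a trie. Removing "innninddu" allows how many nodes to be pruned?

After clearing the end-marker at "innninddu", prune upward until reaching a node still needed by another word.
No other word shares any prefix with "innninddu", so all 9 of its nodes go.
Nodes removed: 9

9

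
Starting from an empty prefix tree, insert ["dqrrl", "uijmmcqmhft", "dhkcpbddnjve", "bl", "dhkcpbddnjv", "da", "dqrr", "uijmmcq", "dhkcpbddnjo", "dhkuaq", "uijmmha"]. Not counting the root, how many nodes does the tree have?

Count nodes per top-level branch (shared prefixes stored once):
  'b'-branch (bl): 2 nodes
  'd'-branch (da, dhkcpbddnjo, dhkcpbddnjv, dhkcpbddnjve, dhkuaq, dqrr, dqrrl): 21 nodes
  'u'-branch (uijmmcq, uijmmcqmhft, uijmmha): 13 nodes
Sum: 36

36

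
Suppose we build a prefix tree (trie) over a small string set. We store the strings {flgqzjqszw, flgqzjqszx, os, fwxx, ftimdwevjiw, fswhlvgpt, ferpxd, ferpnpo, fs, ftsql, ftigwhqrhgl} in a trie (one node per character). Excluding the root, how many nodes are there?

53

For each word, the new-node count is its length minus the longest prefix already in the trie:
  "flgqzjqszw" → 10 new (f, l, g, q, z, j, q, s, z, w)
  "flgqzjqszx" → prefix "flgqzjqsz" already present; 1 new (x)
  "os" → 2 new (o, s)
  "fwxx" → prefix "f" already present; 3 new (w, x, x)
  "ftimdwevjiw" → prefix "f" already present; 10 new (t, i, m, d, w, e, v, j, i, w)
  "fswhlvgpt" → prefix "f" already present; 8 new (s, w, h, l, v, g, p, t)
  "ferpxd" → prefix "f" already present; 5 new (e, r, p, x, d)
  "ferpnpo" → prefix "ferp" already present; 3 new (n, p, o)
  "fs" → prefix "fs" already present; 0 new (none)
  "ftsql" → prefix "ft" already present; 3 new (s, q, l)
  "ftigwhqrhgl" → prefix "fti" already present; 8 new (g, w, h, q, r, h, g, l)
Total nodes = 10 + 1 + 2 + 3 + 10 + 8 + 5 + 3 + 0 + 3 + 8 = 53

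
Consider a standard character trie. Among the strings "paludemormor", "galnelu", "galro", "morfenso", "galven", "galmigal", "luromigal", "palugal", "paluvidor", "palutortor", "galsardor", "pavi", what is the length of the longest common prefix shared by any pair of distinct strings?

4

Look for the deepest trie node that still has at least two words in its subtree.
e.g. "paludemormor" and "palugal" share the prefix "palu" of length 4; no pair shares a longer one.
Longest shared-prefix length: 4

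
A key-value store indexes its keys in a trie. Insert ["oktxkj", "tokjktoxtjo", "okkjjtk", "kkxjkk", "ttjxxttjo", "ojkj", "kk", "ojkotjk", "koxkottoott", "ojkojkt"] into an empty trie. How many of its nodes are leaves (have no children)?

9

A leaf is a node with no children — equivalently, the end of a word that is not a proper prefix of any other stored word.
Those words: "kkxjkk", "koxkottoott", "ojkj", "ojkojkt", "ojkotjk", "okkjjtk", "oktxkj", "tokjktoxtjo", "ttjxxttjo"
Leaf count: 9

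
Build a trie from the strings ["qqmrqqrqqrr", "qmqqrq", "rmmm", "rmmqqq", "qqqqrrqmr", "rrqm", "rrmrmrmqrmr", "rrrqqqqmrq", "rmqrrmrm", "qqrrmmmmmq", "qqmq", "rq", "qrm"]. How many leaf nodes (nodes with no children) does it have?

13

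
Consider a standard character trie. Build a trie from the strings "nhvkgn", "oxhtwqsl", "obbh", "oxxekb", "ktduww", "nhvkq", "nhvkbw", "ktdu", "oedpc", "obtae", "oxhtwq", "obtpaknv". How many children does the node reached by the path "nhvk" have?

The children of the "nhvk" node are the distinct next characters among strings starting with "nhvk".
Distinct next characters after "nhvk": b, g, q.
That node has 3 child edges.

3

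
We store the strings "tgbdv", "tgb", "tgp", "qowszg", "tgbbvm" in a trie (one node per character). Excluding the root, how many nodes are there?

15

Trie structure (* marks end of a word):
(root)
├─ q
│  └─ o
│     └─ w
│        └─ s
│           └─ z
│              └─ g *
└─ t
   └─ g
      ├─ b *
      │  ├─ b
      │  │  └─ v
      │  │     └─ m *
      │  └─ d
      │     └─ v *
      └─ p *
Counting every labelled node above: 15.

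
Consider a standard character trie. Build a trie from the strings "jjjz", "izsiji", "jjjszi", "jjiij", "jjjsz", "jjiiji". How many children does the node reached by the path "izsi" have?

Follow the path "izsi" to its node, then look at its outgoing edges.
Distinct next characters after "izsi": j.
That node has 1 child edge.

1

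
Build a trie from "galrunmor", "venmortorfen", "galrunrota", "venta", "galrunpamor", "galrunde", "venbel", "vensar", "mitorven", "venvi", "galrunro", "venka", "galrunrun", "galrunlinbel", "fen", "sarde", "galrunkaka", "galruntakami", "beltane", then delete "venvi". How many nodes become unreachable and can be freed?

2

Walk "venvi" from the leaf back toward the root, removing each node that no remaining word uses.
The suffix "vi" (2 nodes) is used only by "venvi"; the node for "ven" still has the child "m", so pruning stops there.
Nodes removed: 2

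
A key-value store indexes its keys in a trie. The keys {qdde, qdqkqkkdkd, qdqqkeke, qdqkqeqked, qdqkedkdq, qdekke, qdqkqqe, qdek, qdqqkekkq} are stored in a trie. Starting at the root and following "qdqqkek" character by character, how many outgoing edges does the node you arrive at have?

2

The children of the "qdqqkek" node are the distinct next characters among strings starting with "qdqqkek".
Distinct next characters after "qdqqkek": e, k.
That node has 2 child edges.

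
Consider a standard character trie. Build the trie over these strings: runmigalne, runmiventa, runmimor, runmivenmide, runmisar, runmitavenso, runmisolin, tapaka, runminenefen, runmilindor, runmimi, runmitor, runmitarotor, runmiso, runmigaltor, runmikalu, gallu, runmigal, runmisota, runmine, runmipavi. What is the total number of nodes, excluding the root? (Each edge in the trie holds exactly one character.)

Insert word by word; a character creates a node only if that edge doesn't already exist:
  "runmigalne" → 10 new (r, u, n, m, i, g, a, l, n, e)
  "runmiventa" → prefix "runmi" already present; 5 new (v, e, n, t, a)
  "runmimor" → prefix "runmi" already present; 3 new (m, o, r)
  "runmivenmide" → prefix "runmiven" already present; 4 new (m, i, d, e)
  "runmisar" → prefix "runmi" already present; 3 new (s, a, r)
  "runmitavenso" → prefix "runmi" already present; 7 new (t, a, v, e, n, s, o)
  "runmisolin" → prefix "runmis" already present; 4 new (o, l, i, n)
  "tapaka" → 6 new (t, a, p, a, k, a)
  "runminenefen" → prefix "runmi" already present; 7 new (n, e, n, e, f, e, n)
  "runmilindor" → prefix "runmi" already present; 6 new (l, i, n, d, o, r)
  "runmimi" → prefix "runmim" already present; 1 new (i)
  "runmitor" → prefix "runmit" already present; 2 new (o, r)
  "runmitarotor" → prefix "runmita" already present; 5 new (r, o, t, o, r)
  "runmiso" → prefix "runmiso" already present; 0 new (none)
  "runmigaltor" → prefix "runmigal" already present; 3 new (t, o, r)
  "runmikalu" → prefix "runmi" already present; 4 new (k, a, l, u)
  "gallu" → 5 new (g, a, l, l, u)
  "runmigal" → prefix "runmigal" already present; 0 new (none)
  "runmisota" → prefix "runmiso" already present; 2 new (t, a)
  "runmine" → prefix "runmine" already present; 0 new (none)
  "runmipavi" → prefix "runmi" already present; 4 new (p, a, v, i)
Total nodes = 10 + 5 + 3 + 4 + 3 + 7 + 4 + 6 + 7 + 6 + 1 + 2 + 5 + 0 + 3 + 4 + 5 + 0 + 2 + 0 + 4 = 81

81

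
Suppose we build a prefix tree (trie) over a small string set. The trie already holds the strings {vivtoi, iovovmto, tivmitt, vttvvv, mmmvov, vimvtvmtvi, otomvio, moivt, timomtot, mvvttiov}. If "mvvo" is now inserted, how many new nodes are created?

1

"mvv" is already a path in the trie; the remaining "o" must be added.
New nodes needed: |"mvvo"| − 3 = 4 − 3 = 1.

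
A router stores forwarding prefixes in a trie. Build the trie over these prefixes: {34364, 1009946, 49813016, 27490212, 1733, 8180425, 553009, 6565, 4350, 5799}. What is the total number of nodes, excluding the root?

Count nodes per top-level branch (shared prefixes stored once):
  '1'-branch (1009946, 1733): 10 nodes
  '2'-branch (27490212): 8 nodes
  '3'-branch (34364): 5 nodes
  '4'-branch (4350, 49813016): 11 nodes
  '5'-branch (553009, 5799): 9 nodes
  '6'-branch (6565): 4 nodes
  '8'-branch (8180425): 7 nodes
Sum: 54

54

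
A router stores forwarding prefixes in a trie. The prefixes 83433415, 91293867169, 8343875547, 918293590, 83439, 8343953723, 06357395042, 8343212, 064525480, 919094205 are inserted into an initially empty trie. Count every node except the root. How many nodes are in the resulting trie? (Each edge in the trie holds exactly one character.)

66

Insert word by word; a character creates a node only if that edge doesn't already exist:
  "83433415" → 8 new (8, 3, 4, 3, 3, 4, 1, 5)
  "91293867169" → 11 new (9, 1, 2, 9, 3, 8, 6, 7, 1, 6, 9)
  "8343875547" → prefix "8343" already present; 6 new (8, 7, 5, 5, 4, 7)
  "918293590" → prefix "91" already present; 7 new (8, 2, 9, 3, 5, 9, 0)
  "83439" → prefix "8343" already present; 1 new (9)
  "8343953723" → prefix "83439" already present; 5 new (5, 3, 7, 2, 3)
  "06357395042" → 11 new (0, 6, 3, 5, 7, 3, 9, 5, 0, 4, 2)
  "8343212" → prefix "8343" already present; 3 new (2, 1, 2)
  "064525480" → prefix "06" already present; 7 new (4, 5, 2, 5, 4, 8, 0)
  "919094205" → prefix "91" already present; 7 new (9, 0, 9, 4, 2, 0, 5)
Total nodes = 8 + 11 + 6 + 7 + 1 + 5 + 11 + 3 + 7 + 7 = 66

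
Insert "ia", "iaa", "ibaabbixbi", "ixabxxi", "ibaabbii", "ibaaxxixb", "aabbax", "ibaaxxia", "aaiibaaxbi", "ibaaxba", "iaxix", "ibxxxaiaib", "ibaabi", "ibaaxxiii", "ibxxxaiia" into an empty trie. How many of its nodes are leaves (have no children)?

14

A leaf is a node with no children — equivalently, the end of a word that is not a proper prefix of any other stored word.
Those words: "aabbax", "aaiibaaxbi", "iaa", "iaxix", "ibaabbii", "ibaabbixbi", "ibaabi", "ibaaxba", "ibaaxxia", "ibaaxxiii", "ibaaxxixb", "ibxxxaiaib", "ibxxxaiia", "ixabxxi"
Leaf count: 14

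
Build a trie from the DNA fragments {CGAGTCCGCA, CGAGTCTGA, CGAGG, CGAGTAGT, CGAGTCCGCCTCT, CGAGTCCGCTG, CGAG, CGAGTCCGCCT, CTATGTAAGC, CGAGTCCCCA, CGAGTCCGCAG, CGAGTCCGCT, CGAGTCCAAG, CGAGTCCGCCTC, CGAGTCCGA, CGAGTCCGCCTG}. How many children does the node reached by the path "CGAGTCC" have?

Follow the path "CGAGTCC" to its node, then look at its outgoing edges.
Characters that immediately follow "CGAGTCC" among the stored strings: {A, C, G}.
That node has 3 child edges.

3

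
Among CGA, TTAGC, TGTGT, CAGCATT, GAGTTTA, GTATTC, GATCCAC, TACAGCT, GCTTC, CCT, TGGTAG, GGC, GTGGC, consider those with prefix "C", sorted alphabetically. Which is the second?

CCT

Words with prefix "C", in lexicographic order: "CAGCATT", "CCT", "CGA"
The 2nd is CCT.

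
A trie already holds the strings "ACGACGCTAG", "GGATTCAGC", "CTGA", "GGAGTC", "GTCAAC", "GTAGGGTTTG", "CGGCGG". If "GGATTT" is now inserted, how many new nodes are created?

Walking "GGATTT" from the root, the first 5 characters ("GGATT") follow existing edges; "T" is the first miss.
New nodes needed: |"GGATTT"| − 5 = 6 − 5 = 1.

1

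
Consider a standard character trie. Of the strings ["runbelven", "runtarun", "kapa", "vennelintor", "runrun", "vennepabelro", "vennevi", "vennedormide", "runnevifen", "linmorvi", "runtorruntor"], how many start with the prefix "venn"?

Walk to "venn"; the words in its subtree are exactly those with that prefix.
Words under "venn": vennedormide, vennelintor, vennepabelro, vennevi
Count: 4

4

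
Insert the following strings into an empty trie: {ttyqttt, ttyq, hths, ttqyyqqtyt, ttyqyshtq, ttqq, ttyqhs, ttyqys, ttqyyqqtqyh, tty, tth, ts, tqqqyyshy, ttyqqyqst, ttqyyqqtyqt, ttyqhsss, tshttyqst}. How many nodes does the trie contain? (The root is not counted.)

For each word, the new-node count is its length minus the longest prefix already in the trie:
  "ttyqttt" → 7 new (t, t, y, q, t, t, t)
  "ttyq" → prefix "ttyq" already present; 0 new (none)
  "hths" → 4 new (h, t, h, s)
  "ttqyyqqtyt" → prefix "tt" already present; 8 new (q, y, y, q, q, t, y, t)
  "ttyqyshtq" → prefix "ttyq" already present; 5 new (y, s, h, t, q)
  "ttqq" → prefix "ttq" already present; 1 new (q)
  "ttyqhs" → prefix "ttyq" already present; 2 new (h, s)
  "ttyqys" → prefix "ttyqys" already present; 0 new (none)
  "ttqyyqqtqyh" → prefix "ttqyyqqt" already present; 3 new (q, y, h)
  "tty" → prefix "tty" already present; 0 new (none)
  "tth" → prefix "tt" already present; 1 new (h)
  "ts" → prefix "t" already present; 1 new (s)
  "tqqqyyshy" → prefix "t" already present; 8 new (q, q, q, y, y, s, h, y)
  "ttyqqyqst" → prefix "ttyq" already present; 5 new (q, y, q, s, t)
  "ttqyyqqtyqt" → prefix "ttqyyqqty" already present; 2 new (q, t)
  "ttyqhsss" → prefix "ttyqhs" already present; 2 new (s, s)
  "tshttyqst" → prefix "ts" already present; 7 new (h, t, t, y, q, s, t)
Total nodes = 7 + 0 + 4 + 8 + 5 + 1 + 2 + 0 + 3 + 0 + 1 + 1 + 8 + 5 + 2 + 2 + 7 = 56

56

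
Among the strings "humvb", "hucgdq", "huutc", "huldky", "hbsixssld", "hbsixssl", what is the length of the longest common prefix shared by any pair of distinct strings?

The deepest shared node is where two words last agree before diverging.
"hbsixssl" and "hbsixssld" agree on "hbsixssl" (8 characters) before diverging; nothing deeper is shared.
Longest shared-prefix length: 8

8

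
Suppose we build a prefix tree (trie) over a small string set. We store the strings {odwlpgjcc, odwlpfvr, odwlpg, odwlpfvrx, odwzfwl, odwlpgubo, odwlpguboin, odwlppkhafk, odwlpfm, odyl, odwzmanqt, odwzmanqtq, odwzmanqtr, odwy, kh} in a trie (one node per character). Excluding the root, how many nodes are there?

41

For each word, the new-node count is its length minus the longest prefix already in the trie:
  "odwlpgjcc" → 9 new (o, d, w, l, p, g, j, c, c)
  "odwlpfvr" → prefix "odwlp" already present; 3 new (f, v, r)
  "odwlpg" → prefix "odwlpg" already present; 0 new (none)
  "odwlpfvrx" → prefix "odwlpfvr" already present; 1 new (x)
  "odwzfwl" → prefix "odw" already present; 4 new (z, f, w, l)
  "odwlpgubo" → prefix "odwlpg" already present; 3 new (u, b, o)
  "odwlpguboin" → prefix "odwlpgubo" already present; 2 new (i, n)
  "odwlppkhafk" → prefix "odwlp" already present; 6 new (p, k, h, a, f, k)
  "odwlpfm" → prefix "odwlpf" already present; 1 new (m)
  "odyl" → prefix "od" already present; 2 new (y, l)
  "odwzmanqt" → prefix "odwz" already present; 5 new (m, a, n, q, t)
  "odwzmanqtq" → prefix "odwzmanqt" already present; 1 new (q)
  "odwzmanqtr" → prefix "odwzmanqt" already present; 1 new (r)
  "odwy" → prefix "odw" already present; 1 new (y)
  "kh" → 2 new (k, h)
Total nodes = 9 + 3 + 0 + 1 + 4 + 3 + 2 + 6 + 1 + 2 + 5 + 1 + 1 + 1 + 2 = 41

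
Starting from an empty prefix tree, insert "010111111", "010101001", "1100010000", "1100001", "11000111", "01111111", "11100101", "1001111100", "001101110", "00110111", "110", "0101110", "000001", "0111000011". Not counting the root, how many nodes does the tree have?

68

Insert word by word; a character creates a node only if that edge doesn't already exist:
  "010111111" → 9 new (0, 1, 0, 1, 1, 1, 1, 1, 1)
  "010101001" → prefix "0101" already present; 5 new (0, 1, 0, 0, 1)
  "1100010000" → 10 new (1, 1, 0, 0, 0, 1, 0, 0, 0, 0)
  "1100001" → prefix "11000" already present; 2 new (0, 1)
  "11000111" → prefix "110001" already present; 2 new (1, 1)
  "01111111" → prefix "01" already present; 6 new (1, 1, 1, 1, 1, 1)
  "11100101" → prefix "11" already present; 6 new (1, 0, 0, 1, 0, 1)
  "1001111100" → prefix "1" already present; 9 new (0, 0, 1, 1, 1, 1, 1, 0, 0)
  "001101110" → prefix "0" already present; 8 new (0, 1, 1, 0, 1, 1, 1, 0)
  "00110111" → prefix "00110111" already present; 0 new (none)
  "110" → prefix "110" already present; 0 new (none)
  "0101110" → prefix "010111" already present; 1 new (0)
  "000001" → prefix "00" already present; 4 new (0, 0, 0, 1)
  "0111000011" → prefix "0111" already present; 6 new (0, 0, 0, 0, 1, 1)
Total nodes = 9 + 5 + 10 + 2 + 2 + 6 + 6 + 9 + 8 + 0 + 0 + 1 + 4 + 6 = 68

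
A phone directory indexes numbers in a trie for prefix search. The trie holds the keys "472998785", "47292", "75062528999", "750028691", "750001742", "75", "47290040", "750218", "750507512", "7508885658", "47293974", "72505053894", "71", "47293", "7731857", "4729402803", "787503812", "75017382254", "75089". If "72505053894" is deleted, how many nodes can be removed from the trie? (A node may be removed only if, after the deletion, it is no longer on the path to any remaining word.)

A node on "72505053894"'s path can go only if nothing else ends at it or branches off below it.
The suffix "2505053894" (10 nodes) is used only by "72505053894"; the node for "7" still has the child "5", so pruning stops there.
Nodes removed: 10

10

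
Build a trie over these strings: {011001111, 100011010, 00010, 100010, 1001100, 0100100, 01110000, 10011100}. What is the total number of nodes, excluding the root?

Trace insertions, counting only characters that open a new branch:
  "011001111" → 9 new (0, 1, 1, 0, 0, 1, 1, 1, 1)
  "100011010" → 9 new (1, 0, 0, 0, 1, 1, 0, 1, 0)
  "00010" → prefix "0" already present; 4 new (0, 0, 1, 0)
  "100010" → prefix "10001" already present; 1 new (0)
  "1001100" → prefix "100" already present; 4 new (1, 1, 0, 0)
  "0100100" → prefix "01" already present; 5 new (0, 0, 1, 0, 0)
  "01110000" → prefix "011" already present; 5 new (1, 0, 0, 0, 0)
  "10011100" → prefix "10011" already present; 3 new (1, 0, 0)
Total nodes = 9 + 9 + 4 + 1 + 4 + 5 + 5 + 3 = 40

40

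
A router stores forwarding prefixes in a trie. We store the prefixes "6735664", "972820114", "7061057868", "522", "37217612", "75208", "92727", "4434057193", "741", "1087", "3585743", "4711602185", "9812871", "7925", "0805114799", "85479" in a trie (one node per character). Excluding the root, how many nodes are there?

Insert word by word; a character creates a node only if that edge doesn't already exist:
  "6735664" → 7 new (6, 7, 3, 5, 6, 6, 4)
  "972820114" → 9 new (9, 7, 2, 8, 2, 0, 1, 1, 4)
  "7061057868" → 10 new (7, 0, 6, 1, 0, 5, 7, 8, 6, 8)
  "522" → 3 new (5, 2, 2)
  "37217612" → 8 new (3, 7, 2, 1, 7, 6, 1, 2)
  "75208" → prefix "7" already present; 4 new (5, 2, 0, 8)
  "92727" → prefix "9" already present; 4 new (2, 7, 2, 7)
  "4434057193" → 10 new (4, 4, 3, 4, 0, 5, 7, 1, 9, 3)
  "741" → prefix "7" already present; 2 new (4, 1)
  "1087" → 4 new (1, 0, 8, 7)
  "3585743" → prefix "3" already present; 6 new (5, 8, 5, 7, 4, 3)
  "4711602185" → prefix "4" already present; 9 new (7, 1, 1, 6, 0, 2, 1, 8, 5)
  "9812871" → prefix "9" already present; 6 new (8, 1, 2, 8, 7, 1)
  "7925" → prefix "7" already present; 3 new (9, 2, 5)
  "0805114799" → 10 new (0, 8, 0, 5, 1, 1, 4, 7, 9, 9)
  "85479" → 5 new (8, 5, 4, 7, 9)
Total nodes = 7 + 9 + 10 + 3 + 8 + 4 + 4 + 10 + 2 + 4 + 6 + 9 + 6 + 3 + 10 + 5 = 100

100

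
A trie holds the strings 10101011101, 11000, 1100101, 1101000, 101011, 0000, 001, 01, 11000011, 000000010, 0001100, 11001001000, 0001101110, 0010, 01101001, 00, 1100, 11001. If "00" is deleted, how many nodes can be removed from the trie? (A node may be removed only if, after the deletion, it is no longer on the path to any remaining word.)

0

Walk "00" from the leaf back toward the root, removing each node that no remaining word uses.
Every node on "00" is still needed (e.g. by "0000"), so nothing is freed.
Nodes removed: 0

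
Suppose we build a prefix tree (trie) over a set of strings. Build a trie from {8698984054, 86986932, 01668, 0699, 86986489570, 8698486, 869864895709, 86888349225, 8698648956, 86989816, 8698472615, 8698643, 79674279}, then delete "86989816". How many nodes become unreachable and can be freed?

A node on "86989816"'s path can go only if nothing else ends at it or branches off below it.
The suffix "16" (2 nodes) is used only by "86989816"; the node for "869898" still has the child "4", so pruning stops there.
Nodes removed: 2

2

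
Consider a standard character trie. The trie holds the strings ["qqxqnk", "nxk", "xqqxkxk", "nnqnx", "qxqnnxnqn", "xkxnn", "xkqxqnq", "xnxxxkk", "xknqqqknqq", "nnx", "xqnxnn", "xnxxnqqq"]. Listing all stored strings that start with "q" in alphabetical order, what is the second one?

qxqnnxnqn

Words with prefix "q", in lexicographic order: "qqxqnk", "qxqnnxnqn"
The 2nd is qxqnnxnqn.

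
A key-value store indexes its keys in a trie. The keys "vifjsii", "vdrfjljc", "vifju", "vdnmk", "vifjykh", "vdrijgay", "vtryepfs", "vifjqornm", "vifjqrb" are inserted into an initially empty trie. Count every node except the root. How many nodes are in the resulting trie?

Trace insertions, counting only characters that open a new branch:
  "vifjsii" → 7 new (v, i, f, j, s, i, i)
  "vdrfjljc" → prefix "v" already present; 7 new (d, r, f, j, l, j, c)
  "vifju" → prefix "vifj" already present; 1 new (u)
  "vdnmk" → prefix "vd" already present; 3 new (n, m, k)
  "vifjykh" → prefix "vifj" already present; 3 new (y, k, h)
  "vdrijgay" → prefix "vdr" already present; 5 new (i, j, g, a, y)
  "vtryepfs" → prefix "v" already present; 7 new (t, r, y, e, p, f, s)
  "vifjqornm" → prefix "vifj" already present; 5 new (q, o, r, n, m)
  "vifjqrb" → prefix "vifjq" already present; 2 new (r, b)
Total nodes = 7 + 7 + 1 + 3 + 3 + 5 + 7 + 5 + 2 = 40

40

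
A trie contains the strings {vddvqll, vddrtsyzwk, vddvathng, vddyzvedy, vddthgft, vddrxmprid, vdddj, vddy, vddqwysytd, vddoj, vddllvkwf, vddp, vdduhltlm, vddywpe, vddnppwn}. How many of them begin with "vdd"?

15

Traverse to the node for "vdd", then collect every word in that subtree.
Matches: "vdddj", "vddllvkwf", "vddnppwn", "vddoj", "vddp", "vddqwysytd", "vddrtsyzwk", "vddrxmprid", "vddthgft", "vdduhltlm", "vddvathng", "vddvqll", "vddy", "vddywpe", "vddyzvedy"
Count: 15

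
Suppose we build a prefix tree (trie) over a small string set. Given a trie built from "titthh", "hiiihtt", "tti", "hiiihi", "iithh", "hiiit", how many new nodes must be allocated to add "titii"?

2

Walking "titii" from the root, the first 3 characters ("tit") follow existing edges; "i" is the first miss.
Each of the 2 remaining characters creates one node.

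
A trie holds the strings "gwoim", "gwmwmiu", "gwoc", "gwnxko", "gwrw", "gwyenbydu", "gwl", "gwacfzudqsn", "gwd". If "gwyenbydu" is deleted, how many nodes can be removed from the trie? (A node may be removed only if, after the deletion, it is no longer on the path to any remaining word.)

After clearing the end-marker at "gwyenbydu", prune upward until reaching a node still needed by another word.
The suffix "yenbydu" (7 nodes) is used only by "gwyenbydu"; the node for "gw" still has the child "o", so pruning stops there.
Nodes removed: 7

7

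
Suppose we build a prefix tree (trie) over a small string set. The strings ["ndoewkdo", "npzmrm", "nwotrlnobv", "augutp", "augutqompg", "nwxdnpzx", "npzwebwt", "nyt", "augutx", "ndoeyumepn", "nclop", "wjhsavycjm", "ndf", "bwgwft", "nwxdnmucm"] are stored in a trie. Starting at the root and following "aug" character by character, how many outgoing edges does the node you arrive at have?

Follow the path "aug" to its node, then look at its outgoing edges.
Characters that immediately follow "aug" among the stored strings: {u}.
That node has 1 child edge.

1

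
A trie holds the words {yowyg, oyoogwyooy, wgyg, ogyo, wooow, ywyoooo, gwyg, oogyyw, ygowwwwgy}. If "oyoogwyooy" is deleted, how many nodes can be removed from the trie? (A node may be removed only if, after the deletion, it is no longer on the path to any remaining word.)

9

A node on "oyoogwyooy"'s path can go only if nothing else ends at it or branches off below it.
The suffix "yoogwyooy" (9 nodes) is used only by "oyoogwyooy"; the node for "o" still has the child "g", so pruning stops there.
Nodes removed: 9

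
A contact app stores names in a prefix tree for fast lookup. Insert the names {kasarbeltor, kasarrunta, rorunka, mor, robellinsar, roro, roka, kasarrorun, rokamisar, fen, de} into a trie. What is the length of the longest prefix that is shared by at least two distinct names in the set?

Look for the deepest trie node that still has at least two words in its subtree.
e.g. "kasarrorun" and "kasarrunta" share the prefix "kasarr" of length 6; no pair shares a longer one.
Longest shared-prefix length: 6

6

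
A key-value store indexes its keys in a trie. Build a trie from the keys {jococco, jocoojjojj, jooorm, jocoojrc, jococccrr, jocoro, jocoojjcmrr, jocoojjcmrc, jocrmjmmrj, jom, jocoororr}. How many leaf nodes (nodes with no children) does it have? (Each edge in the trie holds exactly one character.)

A leaf is a node with no children — equivalently, the end of a word that is not a proper prefix of any other stored word.
Those words: "jococccrr", "jococco", "jocoojjcmrc", "jocoojjcmrr", "jocoojjojj", "jocoojrc", "jocoororr", "jocoro", "jocrmjmmrj", "jom", "jooorm"
Leaf count: 11

11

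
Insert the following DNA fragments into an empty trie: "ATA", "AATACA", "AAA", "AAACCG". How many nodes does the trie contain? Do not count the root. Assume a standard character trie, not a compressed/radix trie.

12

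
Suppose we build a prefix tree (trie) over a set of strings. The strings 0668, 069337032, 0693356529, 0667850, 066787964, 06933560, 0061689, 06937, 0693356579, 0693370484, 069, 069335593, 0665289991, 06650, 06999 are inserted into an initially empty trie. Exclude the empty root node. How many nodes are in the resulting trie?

50

Trace insertions, counting only characters that open a new branch:
  "0668" → 4 new (0, 6, 6, 8)
  "069337032" → prefix "06" already present; 7 new (9, 3, 3, 7, 0, 3, 2)
  "0693356529" → prefix "06933" already present; 5 new (5, 6, 5, 2, 9)
  "0667850" → prefix "066" already present; 4 new (7, 8, 5, 0)
  "066787964" → prefix "06678" already present; 4 new (7, 9, 6, 4)
  "06933560" → prefix "0693356" already present; 1 new (0)
  "0061689" → prefix "0" already present; 6 new (0, 6, 1, 6, 8, 9)
  "06937" → prefix "0693" already present; 1 new (7)
  "0693356579" → prefix "06933565" already present; 2 new (7, 9)
  "0693370484" → prefix "0693370" already present; 3 new (4, 8, 4)
  "069" → prefix "069" already present; 0 new (none)
  "069335593" → prefix "069335" already present; 3 new (5, 9, 3)
  "0665289991" → prefix "066" already present; 7 new (5, 2, 8, 9, 9, 9, 1)
  "06650" → prefix "0665" already present; 1 new (0)
  "06999" → prefix "069" already present; 2 new (9, 9)
Total nodes = 4 + 7 + 5 + 4 + 4 + 1 + 6 + 1 + 2 + 3 + 0 + 3 + 7 + 1 + 2 = 50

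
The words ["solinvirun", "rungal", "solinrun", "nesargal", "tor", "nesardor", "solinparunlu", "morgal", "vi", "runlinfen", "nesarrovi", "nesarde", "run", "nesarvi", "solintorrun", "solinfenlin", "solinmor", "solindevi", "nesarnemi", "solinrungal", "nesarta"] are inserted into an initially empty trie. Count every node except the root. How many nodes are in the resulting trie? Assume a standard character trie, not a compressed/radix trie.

For each word, the new-node count is its length minus the longest prefix already in the trie:
  "solinvirun" → 10 new (s, o, l, i, n, v, i, r, u, n)
  "rungal" → 6 new (r, u, n, g, a, l)
  "solinrun" → prefix "solin" already present; 3 new (r, u, n)
  "nesargal" → 8 new (n, e, s, a, r, g, a, l)
  "tor" → 3 new (t, o, r)
  "nesardor" → prefix "nesar" already present; 3 new (d, o, r)
  "solinparunlu" → prefix "solin" already present; 7 new (p, a, r, u, n, l, u)
  "morgal" → 6 new (m, o, r, g, a, l)
  "vi" → 2 new (v, i)
  "runlinfen" → prefix "run" already present; 6 new (l, i, n, f, e, n)
  "nesarrovi" → prefix "nesar" already present; 4 new (r, o, v, i)
  "nesarde" → prefix "nesard" already present; 1 new (e)
  "run" → prefix "run" already present; 0 new (none)
  "nesarvi" → prefix "nesar" already present; 2 new (v, i)
  "solintorrun" → prefix "solin" already present; 6 new (t, o, r, r, u, n)
  "solinfenlin" → prefix "solin" already present; 6 new (f, e, n, l, i, n)
  "solinmor" → prefix "solin" already present; 3 new (m, o, r)
  "solindevi" → prefix "solin" already present; 4 new (d, e, v, i)
  "nesarnemi" → prefix "nesar" already present; 4 new (n, e, m, i)
  "solinrungal" → prefix "solinrun" already present; 3 new (g, a, l)
  "nesarta" → prefix "nesar" already present; 2 new (t, a)
Total nodes = 10 + 6 + 3 + 8 + 3 + 3 + 7 + 6 + 2 + 6 + 4 + 1 + 0 + 2 + 6 + 6 + 3 + 4 + 4 + 3 + 2 = 89

89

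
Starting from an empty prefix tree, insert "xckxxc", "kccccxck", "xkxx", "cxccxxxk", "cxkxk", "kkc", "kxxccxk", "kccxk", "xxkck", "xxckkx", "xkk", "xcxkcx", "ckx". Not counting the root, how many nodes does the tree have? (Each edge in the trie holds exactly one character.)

Insert word by word; a character creates a node only if that edge doesn't already exist:
  "xckxxc" → 6 new (x, c, k, x, x, c)
  "kccccxck" → 8 new (k, c, c, c, c, x, c, k)
  "xkxx" → prefix "x" already present; 3 new (k, x, x)
  "cxccxxxk" → 8 new (c, x, c, c, x, x, x, k)
  "cxkxk" → prefix "cx" already present; 3 new (k, x, k)
  "kkc" → prefix "k" already present; 2 new (k, c)
  "kxxccxk" → prefix "k" already present; 6 new (x, x, c, c, x, k)
  "kccxk" → prefix "kcc" already present; 2 new (x, k)
  "xxkck" → prefix "x" already present; 4 new (x, k, c, k)
  "xxckkx" → prefix "xx" already present; 4 new (c, k, k, x)
  "xkk" → prefix "xk" already present; 1 new (k)
  "xcxkcx" → prefix "xc" already present; 4 new (x, k, c, x)
  "ckx" → prefix "c" already present; 2 new (k, x)
Total nodes = 6 + 8 + 3 + 8 + 3 + 2 + 6 + 2 + 4 + 4 + 1 + 4 + 2 = 53

53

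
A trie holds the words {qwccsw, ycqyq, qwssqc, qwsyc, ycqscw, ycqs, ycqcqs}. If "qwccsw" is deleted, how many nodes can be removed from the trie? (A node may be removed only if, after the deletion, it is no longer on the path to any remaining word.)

4

A node on "qwccsw"'s path can go only if nothing else ends at it or branches off below it.
The suffix "ccsw" (4 nodes) is used only by "qwccsw"; the node for "qw" still has the child "s", so pruning stops there.
Nodes removed: 4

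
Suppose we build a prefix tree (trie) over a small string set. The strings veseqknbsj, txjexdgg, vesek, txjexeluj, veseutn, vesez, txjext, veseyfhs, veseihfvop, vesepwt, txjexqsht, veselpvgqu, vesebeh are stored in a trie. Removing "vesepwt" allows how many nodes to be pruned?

A node on "vesepwt"'s path can go only if nothing else ends at it or branches off below it.
The suffix "pwt" (3 nodes) is used only by "vesepwt"; the node for "vese" still has the child "q", so pruning stops there.
Nodes removed: 3

3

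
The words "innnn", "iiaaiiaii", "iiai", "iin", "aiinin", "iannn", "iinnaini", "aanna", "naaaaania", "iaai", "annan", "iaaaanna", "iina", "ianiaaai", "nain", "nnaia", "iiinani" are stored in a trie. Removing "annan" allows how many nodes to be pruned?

4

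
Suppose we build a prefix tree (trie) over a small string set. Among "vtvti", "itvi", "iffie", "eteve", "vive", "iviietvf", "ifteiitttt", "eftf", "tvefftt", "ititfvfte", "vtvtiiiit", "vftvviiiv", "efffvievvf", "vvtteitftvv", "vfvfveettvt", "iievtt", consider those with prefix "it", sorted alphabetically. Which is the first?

ititfvfte

DFS of the "it" subtree visits, in order: "ititfvfte", "itvi"
Position 1: ititfvfte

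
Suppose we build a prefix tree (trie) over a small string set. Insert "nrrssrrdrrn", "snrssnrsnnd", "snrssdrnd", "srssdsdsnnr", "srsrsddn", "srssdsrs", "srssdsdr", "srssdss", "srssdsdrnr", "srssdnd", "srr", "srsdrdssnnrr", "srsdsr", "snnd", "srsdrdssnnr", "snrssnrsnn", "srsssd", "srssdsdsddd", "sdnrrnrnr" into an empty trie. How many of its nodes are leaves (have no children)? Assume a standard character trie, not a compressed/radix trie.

A leaf is a node with no children — equivalently, the end of a word that is not a proper prefix of any other stored word.
Those words: "nrrssrrdrrn", "sdnrrnrnr", "snnd", "snrssdrnd", "snrssnrsnnd", "srr", "srsdrdssnnrr", "srsdsr", "srsrsddn", "srssdnd", "srssdsdrnr", "srssdsdsddd", "srssdsdsnnr", "srssdsrs", "srssdss", "srsssd"
Leaf count: 16

16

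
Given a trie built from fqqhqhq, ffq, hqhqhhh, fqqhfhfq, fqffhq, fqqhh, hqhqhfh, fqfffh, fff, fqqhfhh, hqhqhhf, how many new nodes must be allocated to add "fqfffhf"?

1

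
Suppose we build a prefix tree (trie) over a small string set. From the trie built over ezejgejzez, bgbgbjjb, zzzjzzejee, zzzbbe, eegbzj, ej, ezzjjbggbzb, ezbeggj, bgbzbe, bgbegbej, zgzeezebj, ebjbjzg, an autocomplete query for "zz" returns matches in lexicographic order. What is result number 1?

zzzbbe

Filter for "zz…" and sort: "zzzbbe", "zzzjzzejee"
The 1st is zzzbbe.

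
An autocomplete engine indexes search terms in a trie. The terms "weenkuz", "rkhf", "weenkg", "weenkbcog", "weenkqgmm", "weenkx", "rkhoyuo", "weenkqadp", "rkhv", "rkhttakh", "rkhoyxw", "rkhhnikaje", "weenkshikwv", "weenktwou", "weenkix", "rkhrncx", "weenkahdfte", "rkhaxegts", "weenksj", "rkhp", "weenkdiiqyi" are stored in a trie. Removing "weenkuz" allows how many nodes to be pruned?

A node on "weenkuz"'s path can go only if nothing else ends at it or branches off below it.
The suffix "uz" (2 nodes) is used only by "weenkuz"; the node for "weenk" still has the child "g", so pruning stops there.
Nodes removed: 2

2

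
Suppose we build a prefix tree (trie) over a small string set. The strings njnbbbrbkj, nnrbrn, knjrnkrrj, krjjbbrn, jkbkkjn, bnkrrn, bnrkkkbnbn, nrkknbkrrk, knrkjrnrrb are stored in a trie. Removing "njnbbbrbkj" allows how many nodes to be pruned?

9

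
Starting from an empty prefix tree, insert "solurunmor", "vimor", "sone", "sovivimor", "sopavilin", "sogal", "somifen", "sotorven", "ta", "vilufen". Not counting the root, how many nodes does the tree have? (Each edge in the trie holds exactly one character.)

For each word, the new-node count is its length minus the longest prefix already in the trie:
  "solurunmor" → 10 new (s, o, l, u, r, u, n, m, o, r)
  "vimor" → 5 new (v, i, m, o, r)
  "sone" → prefix "so" already present; 2 new (n, e)
  "sovivimor" → prefix "so" already present; 7 new (v, i, v, i, m, o, r)
  "sopavilin" → prefix "so" already present; 7 new (p, a, v, i, l, i, n)
  "sogal" → prefix "so" already present; 3 new (g, a, l)
  "somifen" → prefix "so" already present; 5 new (m, i, f, e, n)
  "sotorven" → prefix "so" already present; 6 new (t, o, r, v, e, n)
  "ta" → 2 new (t, a)
  "vilufen" → prefix "vi" already present; 5 new (l, u, f, e, n)
Total nodes = 10 + 5 + 2 + 7 + 7 + 3 + 5 + 6 + 2 + 5 = 52

52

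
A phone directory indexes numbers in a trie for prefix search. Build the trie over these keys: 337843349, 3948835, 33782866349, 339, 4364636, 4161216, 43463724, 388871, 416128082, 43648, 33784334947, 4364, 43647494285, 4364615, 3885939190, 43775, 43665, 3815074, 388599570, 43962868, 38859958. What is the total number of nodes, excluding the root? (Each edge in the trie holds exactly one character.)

91

Insert word by word; a character creates a node only if that edge doesn't already exist:
  "337843349" → 9 new (3, 3, 7, 8, 4, 3, 3, 4, 9)
  "3948835" → prefix "3" already present; 6 new (9, 4, 8, 8, 3, 5)
  "33782866349" → prefix "3378" already present; 7 new (2, 8, 6, 6, 3, 4, 9)
  "339" → prefix "33" already present; 1 new (9)
  "4364636" → 7 new (4, 3, 6, 4, 6, 3, 6)
  "4161216" → prefix "4" already present; 6 new (1, 6, 1, 2, 1, 6)
  "43463724" → prefix "43" already present; 6 new (4, 6, 3, 7, 2, 4)
  "388871" → prefix "3" already present; 5 new (8, 8, 8, 7, 1)
  "416128082" → prefix "41612" already present; 4 new (8, 0, 8, 2)
  "43648" → prefix "4364" already present; 1 new (8)
  "33784334947" → prefix "337843349" already present; 2 new (4, 7)
  "4364" → prefix "4364" already present; 0 new (none)
  "43647494285" → prefix "4364" already present; 7 new (7, 4, 9, 4, 2, 8, 5)
  "4364615" → prefix "43646" already present; 2 new (1, 5)
  "3885939190" → prefix "388" already present; 7 new (5, 9, 3, 9, 1, 9, 0)
  "43775" → prefix "43" already present; 3 new (7, 7, 5)
  "43665" → prefix "436" already present; 2 new (6, 5)
  "3815074" → prefix "38" already present; 5 new (1, 5, 0, 7, 4)
  "388599570" → prefix "38859" already present; 4 new (9, 5, 7, 0)
  "43962868" → prefix "43" already present; 6 new (9, 6, 2, 8, 6, 8)
  "38859958" → prefix "3885995" already present; 1 new (8)
Total nodes = 9 + 6 + 7 + 1 + 7 + 6 + 6 + 5 + 4 + 1 + 2 + 0 + 7 + 2 + 7 + 3 + 2 + 5 + 4 + 6 + 1 = 91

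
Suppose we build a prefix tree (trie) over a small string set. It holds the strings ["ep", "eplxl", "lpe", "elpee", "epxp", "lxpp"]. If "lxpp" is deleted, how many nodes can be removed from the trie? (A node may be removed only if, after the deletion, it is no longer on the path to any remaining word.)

After clearing the end-marker at "lxpp", prune upward until reaching a node still needed by another word.
The suffix "xpp" (3 nodes) is used only by "lxpp"; the node for "l" still has the child "p", so pruning stops there.
Nodes removed: 3

3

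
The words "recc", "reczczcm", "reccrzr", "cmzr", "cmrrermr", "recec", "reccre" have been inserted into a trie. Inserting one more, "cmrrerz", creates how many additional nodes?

Walking "cmrrerz" from the root, the first 6 characters ("cmrrer") follow existing edges; "z" is the first miss.
Each of the 1 remaining characters creates one node.

1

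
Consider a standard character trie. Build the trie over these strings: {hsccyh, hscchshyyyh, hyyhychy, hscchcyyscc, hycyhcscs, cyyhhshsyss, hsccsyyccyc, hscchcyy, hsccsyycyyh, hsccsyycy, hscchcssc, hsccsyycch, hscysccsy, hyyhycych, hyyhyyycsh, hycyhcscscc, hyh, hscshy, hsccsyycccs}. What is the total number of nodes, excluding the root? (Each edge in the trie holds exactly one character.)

Trace insertions, counting only characters that open a new branch:
  "hsccyh" → 6 new (h, s, c, c, y, h)
  "hscchshyyyh" → prefix "hscc" already present; 7 new (h, s, h, y, y, y, h)
  "hyyhychy" → prefix "h" already present; 7 new (y, y, h, y, c, h, y)
  "hscchcyyscc" → prefix "hscch" already present; 6 new (c, y, y, s, c, c)
  "hycyhcscs" → prefix "hy" already present; 7 new (c, y, h, c, s, c, s)
  "cyyhhshsyss" → 11 new (c, y, y, h, h, s, h, s, y, s, s)
  "hsccsyyccyc" → prefix "hscc" already present; 7 new (s, y, y, c, c, y, c)
  "hscchcyy" → prefix "hscchcyy" already present; 0 new (none)
  "hsccsyycyyh" → prefix "hsccsyyc" already present; 3 new (y, y, h)
  "hsccsyycy" → prefix "hsccsyycy" already present; 0 new (none)
  "hscchcssc" → prefix "hscchc" already present; 3 new (s, s, c)
  "hsccsyycch" → prefix "hsccsyycc" already present; 1 new (h)
  "hscysccsy" → prefix "hsc" already present; 6 new (y, s, c, c, s, y)
  "hyyhycych" → prefix "hyyhyc" already present; 3 new (y, c, h)
  "hyyhyyycsh" → prefix "hyyhy" already present; 5 new (y, y, c, s, h)
  "hycyhcscscc" → prefix "hycyhcscs" already present; 2 new (c, c)
  "hyh" → prefix "hy" already present; 1 new (h)
  "hscshy" → prefix "hsc" already present; 3 new (s, h, y)
  "hsccsyycccs" → prefix "hsccsyycc" already present; 2 new (c, s)
Total nodes = 6 + 7 + 7 + 6 + 7 + 11 + 7 + 0 + 3 + 0 + 3 + 1 + 6 + 3 + 5 + 2 + 1 + 3 + 2 = 80

80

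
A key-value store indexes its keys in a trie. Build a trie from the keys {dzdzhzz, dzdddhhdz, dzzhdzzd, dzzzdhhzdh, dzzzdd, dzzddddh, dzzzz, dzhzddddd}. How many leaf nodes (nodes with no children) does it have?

A leaf is a node with no children — equivalently, the end of a word that is not a proper prefix of any other stored word.
Those words: "dzdddhhdz", "dzdzhzz", "dzhzddddd", "dzzddddh", "dzzhdzzd", "dzzzdd", "dzzzdhhzdh", "dzzzz"
Leaf count: 8

8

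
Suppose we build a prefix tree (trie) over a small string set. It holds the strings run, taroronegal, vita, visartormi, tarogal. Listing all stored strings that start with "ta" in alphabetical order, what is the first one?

Words with prefix "ta", in lexicographic order: "tarogal", "taroronegal"
Position 1: tarogal

tarogal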